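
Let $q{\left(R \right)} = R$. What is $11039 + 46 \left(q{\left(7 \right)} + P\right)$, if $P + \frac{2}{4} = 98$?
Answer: $15846$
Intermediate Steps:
$P = \frac{195}{2}$ ($P = - \frac{1}{2} + 98 = \frac{195}{2} \approx 97.5$)
$11039 + 46 \left(q{\left(7 \right)} + P\right) = 11039 + 46 \left(7 + \frac{195}{2}\right) = 11039 + 46 \cdot \frac{209}{2} = 11039 + 4807 = 15846$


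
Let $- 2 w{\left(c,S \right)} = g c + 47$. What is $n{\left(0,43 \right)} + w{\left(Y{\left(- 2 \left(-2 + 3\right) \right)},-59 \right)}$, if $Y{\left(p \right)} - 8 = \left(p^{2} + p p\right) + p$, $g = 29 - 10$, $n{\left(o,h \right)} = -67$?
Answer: $- \frac{447}{2} \approx -223.5$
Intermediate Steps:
$g = 19$
$Y{\left(p \right)} = 8 + p + 2 p^{2}$ ($Y{\left(p \right)} = 8 + \left(\left(p^{2} + p p\right) + p\right) = 8 + \left(\left(p^{2} + p^{2}\right) + p\right) = 8 + \left(2 p^{2} + p\right) = 8 + \left(p + 2 p^{2}\right) = 8 + p + 2 p^{2}$)
$w{\left(c,S \right)} = - \frac{47}{2} - \frac{19 c}{2}$ ($w{\left(c,S \right)} = - \frac{19 c + 47}{2} = - \frac{47 + 19 c}{2} = - \frac{47}{2} - \frac{19 c}{2}$)
$n{\left(0,43 \right)} + w{\left(Y{\left(- 2 \left(-2 + 3\right) \right)},-59 \right)} = -67 - \left(\frac{47}{2} + \frac{19 \left(8 - 2 \left(-2 + 3\right) + 2 \left(- 2 \left(-2 + 3\right)\right)^{2}\right)}{2}\right) = -67 - \left(\frac{47}{2} + \frac{19 \left(8 - 2 + 2 \left(\left(-2\right) 1\right)^{2}\right)}{2}\right) = -67 - \left(\frac{47}{2} + \frac{19 \left(8 - 2 + 2 \left(-2\right)^{2}\right)}{2}\right) = -67 - \left(\frac{47}{2} + \frac{19 \left(8 - 2 + 2 \cdot 4\right)}{2}\right) = -67 - \left(\frac{47}{2} + \frac{19 \left(8 - 2 + 8\right)}{2}\right) = -67 - \frac{313}{2} = - \frac{447}{2}$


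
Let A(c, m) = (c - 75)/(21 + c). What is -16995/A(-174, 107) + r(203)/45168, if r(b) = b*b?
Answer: -39145717813/3748944 ≈ -10442.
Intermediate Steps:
r(b) = b²
A(c, m) = (-75 + c)/(21 + c)
-16995/A(-174, 107) + r(203)/45168 = -16995*(21 - 174)/(-75 - 174) + 203²/45168 = -16995/(-249/(-153)) + 41209*(1/45168) = -16995/((-1/153*(-249))) + 41209/45168 = -16995/83/51 + 41209/45168 = -16995*51/83 + 41209/45168 = -866745/83 + 41209/45168 = -39145717813/3748944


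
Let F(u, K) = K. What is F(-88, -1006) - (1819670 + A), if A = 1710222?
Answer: -3530898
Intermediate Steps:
F(-88, -1006) - (1819670 + A) = -1006 - (1819670 + 1710222) = -1006 - 1*3529892 = -1006 - 3529892 = -3530898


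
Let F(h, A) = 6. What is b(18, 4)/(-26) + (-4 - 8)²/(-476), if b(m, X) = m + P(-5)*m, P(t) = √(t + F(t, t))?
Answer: -2610/1547 ≈ -1.6871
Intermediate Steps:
P(t) = √(6 + t) (P(t) = √(t + 6) = √(6 + t))
b(m, X) = 2*m (b(m, X) = m + √(6 - 5)*m = m + √1*m = m + 1*m = m + m = 2*m)
b(18, 4)/(-26) + (-4 - 8)²/(-476) = (2*18)/(-26) + (-4 - 8)²/(-476) = 36*(-1/26) + (-12)²*(-1/476) = -18/13 + 144*(-1/476) = -18/13 - 36/119 = -2610/1547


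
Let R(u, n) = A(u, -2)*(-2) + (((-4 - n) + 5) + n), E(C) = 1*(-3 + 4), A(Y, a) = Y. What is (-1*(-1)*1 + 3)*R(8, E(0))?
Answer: -60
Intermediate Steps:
E(C) = 1 (E(C) = 1*1 = 1)
R(u, n) = 1 - 2*u (R(u, n) = u*(-2) + (((-4 - n) + 5) + n) = -2*u + ((1 - n) + n) = -2*u + 1 = 1 - 2*u)
(-1*(-1)*1 + 3)*R(8, E(0)) = (-1*(-1)*1 + 3)*(1 - 2*8) = (1*1 + 3)*(1 - 16) = (1 + 3)*(-15) = 4*(-15) = -60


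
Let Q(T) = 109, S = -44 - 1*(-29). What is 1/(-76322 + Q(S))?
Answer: -1/76213 ≈ -1.3121e-5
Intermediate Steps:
S = -15 (S = -44 + 29 = -15)
1/(-76322 + Q(S)) = 1/(-76322 + 109) = 1/(-76213) = -1/76213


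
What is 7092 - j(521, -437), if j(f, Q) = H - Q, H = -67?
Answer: 6722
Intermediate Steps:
j(f, Q) = -67 - Q
7092 - j(521, -437) = 7092 - (-67 - 1*(-437)) = 7092 - (-67 + 437) = 7092 - 1*370 = 7092 - 370 = 6722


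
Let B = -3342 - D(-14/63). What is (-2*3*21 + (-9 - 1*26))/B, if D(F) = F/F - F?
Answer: 1449/30089 ≈ 0.048157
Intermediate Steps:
D(F) = 1 - F
B = -30089/9 (B = -3342 - (1 - (-14)/63) = -3342 - (1 - 1*(-2/9)) = -3342 - (1 + 2/9) = -3342 - 1*11/9 = -3342 - 11/9 = -30089/9 ≈ -3343.2)
(-2*3*21 + (-9 - 1*26))/B = (-2*3*21 + (-9 - 1*26))/(-30089/9) = (-6*21 + (-9 - 26))*(-9/30089) = (-126 - 35)*(-9/30089) = -161*(-9/30089) = 1449/30089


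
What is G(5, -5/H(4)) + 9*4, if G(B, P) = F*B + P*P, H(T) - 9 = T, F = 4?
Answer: 9489/169 ≈ 56.148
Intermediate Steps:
H(T) = 9 + T
G(B, P) = P² + 4*B (G(B, P) = 4*B + P*P = 4*B + P² = P² + 4*B)
G(5, -5/H(4)) + 9*4 = ((-5/(9 + 4))² + 4*5) + 9*4 = ((-5/13)² + 20) + 36 = (25/169 + 20) + 36 = 3405/169 + 36 = 9489/169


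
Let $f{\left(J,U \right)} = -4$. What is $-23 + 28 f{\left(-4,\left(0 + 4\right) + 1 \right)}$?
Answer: $-135$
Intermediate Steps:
$-23 + 28 f{\left(-4,\left(0 + 4\right) + 1 \right)} = -23 + 28 \left(-4\right) = -23 - 112 = -135$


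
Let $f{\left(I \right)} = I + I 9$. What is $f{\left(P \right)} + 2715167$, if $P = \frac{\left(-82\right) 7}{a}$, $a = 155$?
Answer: $\frac{84169029}{31} \approx 2.7151 \cdot 10^{6}$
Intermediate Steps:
$P = - \frac{574}{155}$ ($P = \frac{\left(-82\right) 7}{155} = \left(-574\right) \frac{1}{155} = - \frac{574}{155} \approx -3.7032$)
$f{\left(I \right)} = 10 I$ ($f{\left(I \right)} = I + 9 I = 10 I$)
$f{\left(P \right)} + 2715167 = 10 \left(- \frac{574}{155}\right) + 2715167 = - \frac{1148}{31} + 2715167 = \frac{84169029}{31}$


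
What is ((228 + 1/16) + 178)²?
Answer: 42211009/256 ≈ 1.6489e+5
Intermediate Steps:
((228 + 1/16) + 178)² = (3649/16 + 178)² = (6497/16)² = 42211009/256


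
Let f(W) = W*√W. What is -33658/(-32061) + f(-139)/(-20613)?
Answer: 33658/32061 + 139*I*√139/20613 ≈ 1.0498 + 0.079503*I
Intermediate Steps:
f(W) = W^(3/2)
-33658/(-32061) + f(-139)/(-20613) = -33658/(-32061) + (-139)^(3/2)/(-20613) = -33658*(-1/32061) - 139*I*√139*(-1/20613) = 33658/32061 + 139*I*√139/20613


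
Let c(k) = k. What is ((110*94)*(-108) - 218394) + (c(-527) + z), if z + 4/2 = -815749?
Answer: -2151392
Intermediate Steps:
z = -815751 (z = -2 - 815749 = -815751)
((110*94)*(-108) - 218394) + (c(-527) + z) = ((110*94)*(-108) - 218394) + (-527 - 815751) = (10340*(-108) - 218394) - 816278 = (-1116720 - 218394) - 816278 = -1335114 - 816278 = -2151392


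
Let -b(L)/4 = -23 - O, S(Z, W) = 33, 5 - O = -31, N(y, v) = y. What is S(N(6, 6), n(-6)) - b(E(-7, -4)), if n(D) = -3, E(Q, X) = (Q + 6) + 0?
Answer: -203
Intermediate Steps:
O = 36 (O = 5 - 1*(-31) = 5 + 31 = 36)
E(Q, X) = 6 + Q (E(Q, X) = (6 + Q) + 0 = 6 + Q)
b(L) = 236 (b(L) = -4*(-23 - 1*36) = -4*(-23 - 36) = -4*(-59) = 236)
S(N(6, 6), n(-6)) - b(E(-7, -4)) = 33 - 1*236 = 33 - 236 = -203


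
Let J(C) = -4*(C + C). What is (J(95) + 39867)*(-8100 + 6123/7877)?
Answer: -2494931843739/7877 ≈ -3.1674e+8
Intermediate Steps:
J(C) = -8*C
(J(95) + 39867)*(-8100 + 6123/7877) = (-8*95 + 39867)*(-8100 + 6123/7877) = (-760 + 39867)*(-8100 + 6123*(1/7877)) = 39107*(-8100 + 6123/7877) = 39107*(-63797577/7877) = -2494931843739/7877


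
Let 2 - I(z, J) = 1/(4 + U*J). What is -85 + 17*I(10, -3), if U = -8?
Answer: -1445/28 ≈ -51.607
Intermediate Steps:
I(z, J) = 2 - 1/(4 - 8*J)
-85 + 17*I(10, -3) = -85 + 17*((7 - 16*(-3))/(4*(1 - 2*(-3)))) = -85 + 17*((7 + 48)/(4*(1 + 6))) = -85 + 17*((¼)*55/7) = -85 + 17*((¼)*(⅐)*55) = -85 + 17*(55/28) = -85 + 935/28 = -1445/28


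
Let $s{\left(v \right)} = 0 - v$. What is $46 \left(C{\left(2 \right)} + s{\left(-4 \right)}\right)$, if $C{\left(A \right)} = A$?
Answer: $276$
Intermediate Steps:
$s{\left(v \right)} = - v$
$46 \left(C{\left(2 \right)} + s{\left(-4 \right)}\right) = 46 \left(2 - -4\right) = 46 \left(2 + 4\right) = 46 \cdot 6 = 276$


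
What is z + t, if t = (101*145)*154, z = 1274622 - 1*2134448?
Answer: 1395504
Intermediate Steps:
z = -859826 (z = 1274622 - 2134448 = -859826)
t = 2255330 (t = 14645*154 = 2255330)
z + t = -859826 + 2255330 = 1395504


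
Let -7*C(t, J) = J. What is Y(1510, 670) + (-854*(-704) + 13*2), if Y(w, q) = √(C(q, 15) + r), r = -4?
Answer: 601242 + I*√301/7 ≈ 6.0124e+5 + 2.4785*I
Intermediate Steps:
C(t, J) = -J/7
Y(w, q) = I*√301/7 (Y(w, q) = √(-⅐*15 - 4) = √(-15/7 - 4) = √(-43/7) = I*√301/7)
Y(1510, 670) + (-854*(-704) + 13*2) = I*√301/7 + (-854*(-704) + 13*2) = I*√301/7 + (601216 + 26) = I*√301/7 + 601242 = 601242 + I*√301/7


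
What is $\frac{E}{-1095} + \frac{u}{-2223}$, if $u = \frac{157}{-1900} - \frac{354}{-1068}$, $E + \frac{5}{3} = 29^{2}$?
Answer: $- \frac{2337476149}{3049042100} \approx -0.76663$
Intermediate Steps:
$E = \frac{2518}{3}$ ($E = - \frac{5}{3} + 29^{2} = - \frac{5}{3} + 841 = \frac{2518}{3} \approx 839.33$)
$u = \frac{42077}{169100}$ ($u = 157 \left(- \frac{1}{1900}\right) - - \frac{59}{178} = - \frac{157}{1900} + \frac{59}{178} = \frac{42077}{169100} \approx 0.24883$)
$\frac{E}{-1095} + \frac{u}{-2223} = \frac{2518}{3 \left(-1095\right)} + \frac{42077}{169100 \left(-2223\right)} = \frac{2518}{3} \left(- \frac{1}{1095}\right) + \frac{42077}{169100} \left(- \frac{1}{2223}\right) = - \frac{2518}{3285} - \frac{42077}{375909300} = - \frac{2337476149}{3049042100}$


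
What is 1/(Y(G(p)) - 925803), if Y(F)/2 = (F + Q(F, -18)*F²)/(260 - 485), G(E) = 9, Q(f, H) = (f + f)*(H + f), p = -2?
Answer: -25/23142161 ≈ -1.0803e-6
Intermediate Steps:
Q(f, H) = 2*f*(H + f) (Q(f, H) = (2*f)*(H + f) = 2*f*(H + f))
Y(F) = -2*F/225 - 4*F³*(-18 + F)/225 (Y(F) = 2*((F + (2*F*(-18 + F))*F²)/(260 - 485)) = 2*((F + 2*F³*(-18 + F))/(-225)) = 2*((F + 2*F³*(-18 + F))*(-1/225)) = 2*(-F/225 - 2*F³*(-18 + F)/225) = -2*F/225 - 4*F³*(-18 + F)/225)
1/(Y(G(p)) - 925803) = 1/(-2/225*9*(1 + 2*9²*(-18 + 9)) - 925803) = 1/(-2/225*9*(1 + 2*81*(-9)) - 925803) = 1/(-2/225*9*(1 - 1458) - 925803) = 1/(-2/225*9*(-1457) - 925803) = 1/(2914/25 - 925803) = 1/(-23142161/25) = -25/23142161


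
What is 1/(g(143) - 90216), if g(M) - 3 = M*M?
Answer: -1/69764 ≈ -1.4334e-5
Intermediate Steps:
g(M) = 3 + M² (g(M) = 3 + M*M = 3 + M²)
1/(g(143) - 90216) = 1/((3 + 143²) - 90216) = 1/((3 + 20449) - 90216) = 1/(20452 - 90216) = 1/(-69764) = -1/69764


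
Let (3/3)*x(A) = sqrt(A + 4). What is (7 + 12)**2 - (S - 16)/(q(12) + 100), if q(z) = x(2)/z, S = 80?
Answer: 86486039/239999 + 128*sqrt(6)/239999 ≈ 360.36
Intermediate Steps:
x(A) = sqrt(4 + A) (x(A) = sqrt(A + 4) = sqrt(4 + A))
q(z) = sqrt(6)/z (q(z) = sqrt(4 + 2)/z = sqrt(6)/z)
(7 + 12)**2 - (S - 16)/(q(12) + 100) = (7 + 12)**2 - (80 - 16)/(sqrt(6)/12 + 100) = 19**2 - 64/(sqrt(6)*(1/12) + 100) = 361 - 64/(sqrt(6)/12 + 100) = 361 - 64/(100 + sqrt(6)/12)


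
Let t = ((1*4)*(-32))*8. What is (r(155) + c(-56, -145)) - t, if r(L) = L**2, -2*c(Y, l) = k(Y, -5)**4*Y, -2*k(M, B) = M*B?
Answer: 10756505049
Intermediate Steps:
t = -1024 (t = (4*(-32))*8 = -128*8 = -1024)
k(M, B) = -B*M/2 (k(M, B) = -M*B/2 = -B*M/2)
c(Y, l) = -625*Y**5/32 (c(Y, l) = -(-1/2*(-5)*Y)**4*Y/2 = -(5*Y/2)**4*Y/2 = -625*Y**4/16*Y/2 = -625*Y**5/32)
(r(155) + c(-56, -145)) - t = (155**2 - 625/32*(-56)**5) - 1*(-1024) = (24025 - 625/32*(-550731776)) + 1024 = (24025 + 10756480000) + 1024 = 10756504025 + 1024 = 10756505049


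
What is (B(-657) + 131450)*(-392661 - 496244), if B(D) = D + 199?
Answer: -116439443760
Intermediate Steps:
B(D) = 199 + D
(B(-657) + 131450)*(-392661 - 496244) = ((199 - 657) + 131450)*(-392661 - 496244) = (-458 + 131450)*(-888905) = 130992*(-888905) = -116439443760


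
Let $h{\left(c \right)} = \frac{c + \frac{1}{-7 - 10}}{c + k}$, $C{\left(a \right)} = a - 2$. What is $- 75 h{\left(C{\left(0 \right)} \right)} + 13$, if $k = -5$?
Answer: $- \frac{154}{17} \approx -9.0588$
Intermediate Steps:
$C{\left(a \right)} = -2 + a$
$h{\left(c \right)} = \frac{- \frac{1}{17} + c}{-5 + c}$ ($h{\left(c \right)} = \frac{c + \frac{1}{-7 - 10}}{c - 5} = \frac{c + \frac{1}{-17}}{-5 + c} = \frac{c - \frac{1}{17}}{-5 + c} = \frac{- \frac{1}{17} + c}{-5 + c}$)
$- 75 h{\left(C{\left(0 \right)} \right)} + 13 = - 75 \frac{- \frac{1}{17} + \left(-2 + 0\right)}{-5 + \left(-2 + 0\right)} + 13 = - 75 \frac{- \frac{1}{17} - 2}{-5 - 2} + 13 = - 75 \frac{1}{-7} \left(- \frac{35}{17}\right) + 13 = - 75 \left(\left(- \frac{1}{7}\right) \left(- \frac{35}{17}\right)\right) + 13 = \left(-75\right) \frac{5}{17} + 13 = - \frac{375}{17} + 13 = - \frac{154}{17}$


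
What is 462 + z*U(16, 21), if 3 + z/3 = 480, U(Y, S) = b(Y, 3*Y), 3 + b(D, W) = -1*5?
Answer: -10986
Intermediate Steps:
b(D, W) = -8 (b(D, W) = -3 - 1*5 = -3 - 5 = -8)
U(Y, S) = -8
z = 1431 (z = -9 + 3*480 = -9 + 1440 = 1431)
462 + z*U(16, 21) = 462 + 1431*(-8) = 462 - 11448 = -10986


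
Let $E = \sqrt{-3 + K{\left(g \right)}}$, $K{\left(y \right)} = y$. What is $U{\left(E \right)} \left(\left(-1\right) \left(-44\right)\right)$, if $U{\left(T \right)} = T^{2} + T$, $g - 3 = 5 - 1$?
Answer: $264$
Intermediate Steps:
$g = 7$ ($g = 3 + \left(5 - 1\right) = 3 + 4 = 7$)
$E = 2$ ($E = \sqrt{-3 + 7} = \sqrt{4} = 2$)
$U{\left(T \right)} = T + T^{2}$
$U{\left(E \right)} \left(\left(-1\right) \left(-44\right)\right) = 2 \left(1 + 2\right) \left(\left(-1\right) \left(-44\right)\right) = 2 \cdot 3 \cdot 44 = 6 \cdot 44 = 264$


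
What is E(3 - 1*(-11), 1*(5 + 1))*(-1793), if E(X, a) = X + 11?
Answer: -44825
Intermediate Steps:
E(X, a) = 11 + X
E(3 - 1*(-11), 1*(5 + 1))*(-1793) = (11 + (3 - 1*(-11)))*(-1793) = (11 + (3 + 11))*(-1793) = (11 + 14)*(-1793) = 25*(-1793) = -44825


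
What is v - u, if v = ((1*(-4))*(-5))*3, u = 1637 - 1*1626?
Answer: 49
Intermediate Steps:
u = 11 (u = 1637 - 1626 = 11)
v = 60 (v = -4*(-5)*3 = 20*3 = 60)
v - u = 60 - 1*11 = 60 - 11 = 49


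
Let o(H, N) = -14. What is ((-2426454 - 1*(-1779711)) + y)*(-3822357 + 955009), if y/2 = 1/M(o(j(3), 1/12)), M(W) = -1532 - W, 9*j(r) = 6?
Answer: 127956170342584/69 ≈ 1.8544e+12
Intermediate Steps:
j(r) = 2/3 (j(r) = (1/9)*6 = 2/3)
y = -1/759 (y = 2/(-1532 - 1*(-14)) = 2/(-1532 + 14) = 2/(-1518) = 2*(-1/1518) = -1/759 ≈ -0.0013175)
((-2426454 - 1*(-1779711)) + y)*(-3822357 + 955009) = ((-2426454 - 1*(-1779711)) - 1/759)*(-3822357 + 955009) = ((-2426454 + 1779711) - 1/759)*(-2867348) = (-646743 - 1/759)*(-2867348) = -490877938/759*(-2867348) = 127956170342584/69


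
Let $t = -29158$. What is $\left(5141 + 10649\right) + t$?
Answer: $-13368$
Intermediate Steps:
$\left(5141 + 10649\right) + t = \left(5141 + 10649\right) - 29158 = 15790 - 29158 = -13368$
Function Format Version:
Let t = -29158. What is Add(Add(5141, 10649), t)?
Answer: -13368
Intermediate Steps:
Add(Add(5141, 10649), t) = Add(Add(5141, 10649), -29158) = Add(15790, -29158) = -13368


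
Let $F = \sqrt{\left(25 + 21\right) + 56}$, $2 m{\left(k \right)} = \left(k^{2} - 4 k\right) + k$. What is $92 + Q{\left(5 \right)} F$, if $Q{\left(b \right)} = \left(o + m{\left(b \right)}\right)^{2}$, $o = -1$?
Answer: $92 + 16 \sqrt{102} \approx 253.59$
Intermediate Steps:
$m{\left(k \right)} = \frac{k^{2}}{2} - \frac{3 k}{2}$ ($m{\left(k \right)} = \frac{\left(k^{2} - 4 k\right) + k}{2} = \frac{k^{2} - 3 k}{2} = \frac{k^{2}}{2} - \frac{3 k}{2}$)
$F = \sqrt{102}$ ($F = \sqrt{46 + 56} = \sqrt{102} \approx 10.1$)
$Q{\left(b \right)} = \left(-1 + \frac{b \left(-3 + b\right)}{2}\right)^{2}$
$92 + Q{\left(5 \right)} F = 92 + \frac{\left(-2 + 5 \left(-3 + 5\right)\right)^{2}}{4} \sqrt{102} = 92 + \frac{\left(-2 + 5 \cdot 2\right)^{2}}{4} \sqrt{102} = 92 + \frac{\left(-2 + 10\right)^{2}}{4} \sqrt{102} = 92 + \frac{8^{2}}{4} \sqrt{102} = 92 + \frac{1}{4} \cdot 64 \sqrt{102} = 92 + 16 \sqrt{102}$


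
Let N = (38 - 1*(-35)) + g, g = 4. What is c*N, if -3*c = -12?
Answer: 308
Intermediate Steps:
c = 4 (c = -1/3*(-12) = 4)
N = 77 (N = (38 - 1*(-35)) + 4 = (38 + 35) + 4 = 73 + 4 = 77)
c*N = 4*77 = 308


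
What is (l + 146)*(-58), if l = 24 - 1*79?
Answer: -5278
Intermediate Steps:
l = -55 (l = 24 - 79 = -55)
(l + 146)*(-58) = (-55 + 146)*(-58) = 91*(-58) = -5278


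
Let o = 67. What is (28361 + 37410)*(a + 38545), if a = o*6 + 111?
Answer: 2568883718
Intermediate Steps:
a = 513 (a = 67*6 + 111 = 402 + 111 = 513)
(28361 + 37410)*(a + 38545) = (28361 + 37410)*(513 + 38545) = 65771*39058 = 2568883718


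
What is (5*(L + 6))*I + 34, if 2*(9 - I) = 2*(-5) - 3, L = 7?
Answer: 2083/2 ≈ 1041.5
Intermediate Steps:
I = 31/2 (I = 9 - (2*(-5) - 3)/2 = 9 - (-10 - 3)/2 = 9 - ½*(-13) = 9 + 13/2 = 31/2 ≈ 15.500)
(5*(L + 6))*I + 34 = (5*(7 + 6))*(31/2) + 34 = (5*13)*(31/2) + 34 = 65*(31/2) + 34 = 2015/2 + 34 = 2083/2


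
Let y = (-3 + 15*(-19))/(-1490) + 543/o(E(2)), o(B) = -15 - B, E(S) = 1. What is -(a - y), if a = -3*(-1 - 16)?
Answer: -1010151/11920 ≈ -84.744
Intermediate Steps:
a = 51 (a = -3*(-17) = 51)
y = -402231/11920 (y = (-3 + 15*(-19))/(-1490) + 543/(-15 - 1*1) = (-3 - 285)*(-1/1490) + 543/(-15 - 1) = -288*(-1/1490) + 543/(-16) = 144/745 + 543*(-1/16) = 144/745 - 543/16 = -402231/11920 ≈ -33.744)
-(a - y) = -(51 - 1*(-402231/11920)) = -(51 + 402231/11920) = -1*1010151/11920 = -1010151/11920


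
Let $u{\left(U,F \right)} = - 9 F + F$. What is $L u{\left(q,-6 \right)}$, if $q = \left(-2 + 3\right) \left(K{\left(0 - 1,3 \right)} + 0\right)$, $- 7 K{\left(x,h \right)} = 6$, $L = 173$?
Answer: $8304$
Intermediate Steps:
$K{\left(x,h \right)} = - \frac{6}{7}$ ($K{\left(x,h \right)} = \left(- \frac{1}{7}\right) 6 = - \frac{6}{7}$)
$q = - \frac{6}{7}$ ($q = \left(-2 + 3\right) \left(- \frac{6}{7} + 0\right) = 1 \left(- \frac{6}{7}\right) = - \frac{6}{7} \approx -0.85714$)
$u{\left(U,F \right)} = - 8 F$
$L u{\left(q,-6 \right)} = 173 \left(\left(-8\right) \left(-6\right)\right) = 173 \cdot 48 = 8304$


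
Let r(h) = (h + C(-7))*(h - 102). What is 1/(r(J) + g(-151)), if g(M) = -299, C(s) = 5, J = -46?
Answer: 1/5769 ≈ 0.00017334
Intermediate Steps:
r(h) = (-102 + h)*(5 + h) (r(h) = (h + 5)*(h - 102) = (5 + h)*(-102 + h) = (-102 + h)*(5 + h))
1/(r(J) + g(-151)) = 1/((-510 + (-46)² - 97*(-46)) - 299) = 1/((-510 + 2116 + 4462) - 299) = 1/(6068 - 299) = 1/5769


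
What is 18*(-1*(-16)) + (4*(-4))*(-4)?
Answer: 352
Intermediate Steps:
18*(-1*(-16)) + (4*(-4))*(-4) = 18*16 - 16*(-4) = 288 + 64 = 352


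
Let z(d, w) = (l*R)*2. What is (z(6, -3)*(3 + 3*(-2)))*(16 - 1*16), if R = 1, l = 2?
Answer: 0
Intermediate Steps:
z(d, w) = 4 (z(d, w) = (2*1)*2 = 2*2 = 4)
(z(6, -3)*(3 + 3*(-2)))*(16 - 1*16) = (4*(3 + 3*(-2)))*(16 - 1*16) = (4*(3 - 6))*(16 - 16) = (4*(-3))*0 = -12*0 = 0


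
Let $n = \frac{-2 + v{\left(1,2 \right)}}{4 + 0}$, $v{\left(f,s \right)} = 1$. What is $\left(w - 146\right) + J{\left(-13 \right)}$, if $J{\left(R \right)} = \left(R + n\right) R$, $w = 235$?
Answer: $\frac{1045}{4} \approx 261.25$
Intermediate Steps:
$n = - \frac{1}{4}$ ($n = \frac{-2 + 1}{4 + 0} = - \frac{1}{4} \approx -0.25$)
$J{\left(R \right)} = R \left(- \frac{1}{4} + R\right)$ ($J{\left(R \right)} = \left(R - \frac{1}{4}\right) R = \left(- \frac{1}{4} + R\right) R = R \left(- \frac{1}{4} + R\right)$)
$\left(w - 146\right) + J{\left(-13 \right)} = \left(235 - 146\right) - 13 \left(- \frac{1}{4} - 13\right) = 89 - - \frac{689}{4} = 89 + \frac{689}{4} = \frac{1045}{4}$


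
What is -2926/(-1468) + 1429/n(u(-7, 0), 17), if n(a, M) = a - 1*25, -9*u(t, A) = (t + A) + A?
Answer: -2280260/40003 ≈ -57.002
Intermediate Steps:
u(t, A) = -2*A/9 - t/9 (u(t, A) = -((t + A) + A)/9 = -((A + t) + A)/9 = -(t + 2*A)/9 = -2*A/9 - t/9)
n(a, M) = -25 + a (n(a, M) = a - 25 = -25 + a)
-2926/(-1468) + 1429/n(u(-7, 0), 17) = -2926/(-1468) + 1429/(-25 + (-2/9*0 - 1/9*(-7))) = -2926*(-1/1468) + 1429/(-25 + (0 + 7/9)) = 1463/734 + 1429/(-25 + 7/9) = 1463/734 + 1429/(-218/9) = 1463/734 + 1429*(-9/218) = 1463/734 - 12861/218 = -2280260/40003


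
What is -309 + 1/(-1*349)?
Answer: -107842/349 ≈ -309.00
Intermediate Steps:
-309 + 1/(-1*349) = -309 + 1/(-349) = -309 - 1/349 = -107842/349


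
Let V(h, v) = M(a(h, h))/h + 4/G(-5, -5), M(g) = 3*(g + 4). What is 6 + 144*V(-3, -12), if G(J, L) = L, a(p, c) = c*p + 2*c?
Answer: -5586/5 ≈ -1117.2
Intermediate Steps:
a(p, c) = 2*c + c*p
M(g) = 12 + 3*g (M(g) = 3*(4 + g) = 12 + 3*g)
V(h, v) = -⅘ + (12 + 3*h*(2 + h))/h (V(h, v) = (12 + 3*(h*(2 + h)))/h + 4/(-5) = (12 + 3*h*(2 + h))/h + 4*(-⅕) = (12 + 3*h*(2 + h))/h - ⅘ = -⅘ + (12 + 3*h*(2 + h))/h)
6 + 144*V(-3, -12) = 6 + 144*(26/5 + 3*(-3) + 12/(-3)) = 6 + 144*(26/5 - 9 + 12*(-⅓)) = 6 + 144*(26/5 - 9 - 4) = 6 + 144*(-39/5) = 6 - 5616/5 = -5586/5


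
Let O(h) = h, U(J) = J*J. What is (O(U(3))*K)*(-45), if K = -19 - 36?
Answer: 22275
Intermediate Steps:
U(J) = J²
K = -55
(O(U(3))*K)*(-45) = (3²*(-55))*(-45) = (9*(-55))*(-45) = -495*(-45) = 22275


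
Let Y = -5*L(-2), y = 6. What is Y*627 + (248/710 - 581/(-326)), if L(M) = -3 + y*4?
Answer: -7618837871/115730 ≈ -65833.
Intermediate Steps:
L(M) = 21 (L(M) = -3 + 6*4 = -3 + 24 = 21)
Y = -105 (Y = -5*21 = -105)
Y*627 + (248/710 - 581/(-326)) = -105*627 + (248/710 - 581/(-326)) = -65835 + (248*(1/710) - 581*(-1/326)) = -65835 + (124/355 + 581/326) = -65835 + 246679/115730 = -7618837871/115730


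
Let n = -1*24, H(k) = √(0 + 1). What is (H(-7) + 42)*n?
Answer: -1032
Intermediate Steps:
H(k) = 1 (H(k) = √1 = 1)
n = -24
(H(-7) + 42)*n = (1 + 42)*(-24) = 43*(-24) = -1032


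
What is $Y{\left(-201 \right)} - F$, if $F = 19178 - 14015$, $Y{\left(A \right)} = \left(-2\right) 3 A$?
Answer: $-3957$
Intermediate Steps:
$Y{\left(A \right)} = - 6 A$
$F = 5163$ ($F = 19178 - 14015 = 5163$)
$Y{\left(-201 \right)} - F = \left(-6\right) \left(-201\right) - 5163 = 1206 - 5163 = -3957$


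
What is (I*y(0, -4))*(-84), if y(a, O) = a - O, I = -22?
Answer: 7392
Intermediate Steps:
(I*y(0, -4))*(-84) = -22*(0 - 1*(-4))*(-84) = -22*(0 + 4)*(-84) = -22*4*(-84) = -88*(-84) = 7392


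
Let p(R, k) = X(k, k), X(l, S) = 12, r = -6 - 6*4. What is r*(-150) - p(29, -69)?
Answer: 4488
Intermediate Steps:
r = -30 (r = -6 - 24 = -30)
p(R, k) = 12
r*(-150) - p(29, -69) = -30*(-150) - 1*12 = 4500 - 12 = 4488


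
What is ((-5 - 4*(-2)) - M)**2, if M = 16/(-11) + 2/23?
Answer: 1221025/64009 ≈ 19.076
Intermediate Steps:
M = -346/253 (M = 16*(-1/11) + 2*(1/23) = -16/11 + 2/23 = -346/253 ≈ -1.3676)
((-5 - 4*(-2)) - M)**2 = ((-5 - 4*(-2)) - 1*(-346/253))**2 = ((-5 + 8) + 346/253)**2 = (3 + 346/253)**2 = (1105/253)**2 = 1221025/64009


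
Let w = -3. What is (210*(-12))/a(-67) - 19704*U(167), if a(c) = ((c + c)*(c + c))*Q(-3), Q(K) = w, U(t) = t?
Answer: -14771359542/4489 ≈ -3.2906e+6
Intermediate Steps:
Q(K) = -3
a(c) = -12*c² (a(c) = ((c + c)*(c + c))*(-3) = ((2*c)*(2*c))*(-3) = (4*c²)*(-3) = -12*c²)
(210*(-12))/a(-67) - 19704*U(167) = (210*(-12))/((-12*(-67)²)) - 19704/(1/167) = -2520/((-12*4489)) - 19704/1/167 = -2520/(-53868) - 19704*167 = -2520*(-1/53868) - 3290568 = 210/4489 - 3290568 = -14771359542/4489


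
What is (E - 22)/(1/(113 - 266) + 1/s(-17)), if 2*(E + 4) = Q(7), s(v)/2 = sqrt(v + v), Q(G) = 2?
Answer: 6120/277 - 13770*I*sqrt(34)/277 ≈ 22.094 - 289.86*I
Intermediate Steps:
s(v) = 2*sqrt(2)*sqrt(v) (s(v) = 2*sqrt(v + v) = 2*sqrt(2*v) = 2*(sqrt(2)*sqrt(v)) = 2*sqrt(2)*sqrt(v))
E = -3 (E = -4 + (1/2)*2 = -4 + 1 = -3)
(E - 22)/(1/(113 - 266) + 1/s(-17)) = (-3 - 22)/(1/(113 - 266) + 1/(2*sqrt(2)*sqrt(-17))) = -25/(1/(-153) + 1/(2*sqrt(2)*(I*sqrt(17)))) = -25/(-1/153 + 1/(2*I*sqrt(34))) = -25/(-1/153 - I*sqrt(34)/68)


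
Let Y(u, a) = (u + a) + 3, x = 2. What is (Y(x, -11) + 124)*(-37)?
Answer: -4366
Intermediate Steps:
Y(u, a) = 3 + a + u (Y(u, a) = (a + u) + 3 = 3 + a + u)
(Y(x, -11) + 124)*(-37) = ((3 - 11 + 2) + 124)*(-37) = (-6 + 124)*(-37) = 118*(-37) = -4366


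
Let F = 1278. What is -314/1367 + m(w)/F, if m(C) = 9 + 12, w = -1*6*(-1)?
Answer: -124195/582342 ≈ -0.21327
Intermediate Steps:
w = 6 (w = -6*(-1) = 6)
m(C) = 21
-314/1367 + m(w)/F = -314/1367 + 21/1278 = -314*1/1367 + 21*(1/1278) = -314/1367 + 7/426 = -124195/582342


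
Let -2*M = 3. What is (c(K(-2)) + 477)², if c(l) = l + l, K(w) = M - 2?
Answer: 220900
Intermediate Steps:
M = -3/2 (M = -½*3 = -3/2 ≈ -1.5000)
K(w) = -7/2 (K(w) = -3/2 - 2 = -7/2)
c(l) = 2*l
(c(K(-2)) + 477)² = (2*(-7/2) + 477)² = (-7 + 477)² = 470² = 220900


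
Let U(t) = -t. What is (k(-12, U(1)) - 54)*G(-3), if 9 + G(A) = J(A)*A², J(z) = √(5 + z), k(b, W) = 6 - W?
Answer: 423 - 423*√2 ≈ -175.21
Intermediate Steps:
G(A) = -9 + A²*√(5 + A) (G(A) = -9 + √(5 + A)*A² = -9 + A²*√(5 + A))
(k(-12, U(1)) - 54)*G(-3) = ((6 - (-1)) - 54)*(-9 + (-3)²*√(5 - 3)) = ((6 - 1*(-1)) - 54)*(-9 + 9*√2) = ((6 + 1) - 54)*(-9 + 9*√2) = (7 - 54)*(-9 + 9*√2) = -47*(-9 + 9*√2) = 423 - 423*√2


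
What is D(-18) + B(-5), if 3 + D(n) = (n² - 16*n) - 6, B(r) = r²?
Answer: 628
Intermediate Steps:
D(n) = -9 + n² - 16*n (D(n) = -3 + ((n² - 16*n) - 6) = -3 + (-6 + n² - 16*n) = -9 + n² - 16*n)
D(-18) + B(-5) = (-9 + (-18)² - 16*(-18)) + (-5)² = (-9 + 324 + 288) + 25 = 603 + 25 = 628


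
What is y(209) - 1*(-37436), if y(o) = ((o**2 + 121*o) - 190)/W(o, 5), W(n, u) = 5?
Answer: 51192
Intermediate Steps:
y(o) = -38 + o**2/5 + 121*o/5 (y(o) = ((o**2 + 121*o) - 190)/5 = (-190 + o**2 + 121*o)*(1/5) = -38 + o**2/5 + 121*o/5)
y(209) - 1*(-37436) = (-38 + (1/5)*209**2 + (121/5)*209) - 1*(-37436) = (-38 + (1/5)*43681 + 25289/5) + 37436 = (-38 + 43681/5 + 25289/5) + 37436 = 13756 + 37436 = 51192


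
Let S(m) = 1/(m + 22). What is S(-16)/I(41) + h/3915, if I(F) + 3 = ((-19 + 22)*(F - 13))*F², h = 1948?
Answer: 2107741/4236030 ≈ 0.49757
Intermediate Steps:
S(m) = 1/(22 + m)
I(F) = -3 + F²*(-39 + 3*F) (I(F) = -3 + ((-19 + 22)*(F - 13))*F² = -3 + (3*(-13 + F))*F² = -3 + (-39 + 3*F)*F² = -3 + F²*(-39 + 3*F))
S(-16)/I(41) + h/3915 = 1/((22 - 16)*(-3 - 39*41² + 3*41³)) + 1948/3915 = 1/(6*(-3 - 39*1681 + 3*68921)) + 1948*(1/3915) = 1/(6*(-3 - 65559 + 206763)) + 1948/3915 = (⅙)/141201 + 1948/3915 = (⅙)*(1/141201) + 1948/3915 = 1/847206 + 1948/3915 = 2107741/4236030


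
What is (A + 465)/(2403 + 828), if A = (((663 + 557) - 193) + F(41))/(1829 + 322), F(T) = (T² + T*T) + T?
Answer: 1004645/6949881 ≈ 0.14456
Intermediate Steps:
F(T) = T + 2*T² (F(T) = (T² + T²) + T = 2*T² + T = T + 2*T²)
A = 4430/2151 (A = (((663 + 557) - 193) + 41*(1 + 2*41))/(1829 + 322) = ((1220 - 193) + 41*(1 + 82))/2151 = (1027 + 41*83)*(1/2151) = (1027 + 3403)*(1/2151) = 4430*(1/2151) = 4430/2151 ≈ 2.0595)
(A + 465)/(2403 + 828) = (4430/2151 + 465)/(2403 + 828) = (1004645/2151)/3231 = (1004645/2151)*(1/3231) = 1004645/6949881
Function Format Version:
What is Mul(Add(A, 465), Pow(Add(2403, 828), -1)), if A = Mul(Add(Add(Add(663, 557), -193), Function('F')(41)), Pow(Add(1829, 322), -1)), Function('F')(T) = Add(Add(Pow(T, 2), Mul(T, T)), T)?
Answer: Rational(1004645, 6949881) ≈ 0.14456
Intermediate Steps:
Function('F')(T) = Add(T, Mul(2, Pow(T, 2))) (Function('F')(T) = Add(Add(Pow(T, 2), Pow(T, 2)), T) = Add(Mul(2, Pow(T, 2)), T) = Add(T, Mul(2, Pow(T, 2))))
A = Rational(4430, 2151) (A = Mul(Add(Add(Add(663, 557), -193), Mul(41, Add(1, Mul(2, 41)))), Pow(Add(1829, 322), -1)) = Mul(Add(Add(1220, -193), Mul(41, Add(1, 82))), Pow(2151, -1)) = Mul(Add(1027, Mul(41, 83)), Rational(1, 2151)) = Mul(Add(1027, 3403), Rational(1, 2151)) = Mul(4430, Rational(1, 2151)) = Rational(4430, 2151) ≈ 2.0595)
Mul(Add(A, 465), Pow(Add(2403, 828), -1)) = Mul(Add(Rational(4430, 2151), 465), Pow(Add(2403, 828), -1)) = Mul(Rational(1004645, 2151), Pow(3231, -1)) = Mul(Rational(1004645, 2151), Rational(1, 3231)) = Rational(1004645, 6949881)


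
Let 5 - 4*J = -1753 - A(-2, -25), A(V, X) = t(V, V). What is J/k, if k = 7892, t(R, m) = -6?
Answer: 219/3946 ≈ 0.055499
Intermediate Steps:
A(V, X) = -6
J = 438 (J = 5/4 - (-1753 - 1*(-6))/4 = 5/4 - (-1753 + 6)/4 = 5/4 - ¼*(-1747) = 5/4 + 1747/4 = 438)
J/k = 438/7892 = 438*(1/7892) = 219/3946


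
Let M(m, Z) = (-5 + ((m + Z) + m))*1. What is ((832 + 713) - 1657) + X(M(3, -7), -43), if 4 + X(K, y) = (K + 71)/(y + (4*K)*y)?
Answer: -114659/989 ≈ -115.93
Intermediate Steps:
M(m, Z) = -5 + Z + 2*m (M(m, Z) = (-5 + ((Z + m) + m))*1 = (-5 + (Z + 2*m))*1 = (-5 + Z + 2*m)*1 = -5 + Z + 2*m)
X(K, y) = -4 + (71 + K)/(y + 4*K*y) (X(K, y) = -4 + (K + 71)/(y + (4*K)*y) = -4 + (71 + K)/(y + 4*K*y))
((832 + 713) - 1657) + X(M(3, -7), -43) = ((832 + 713) - 1657) + (71 + (-5 - 7 + 2*3) - 4*(-43) - 16*(-5 - 7 + 2*3)*(-43))/((-43)*(1 + 4*(-5 - 7 + 2*3))) = (1545 - 1657) - (71 + (-5 - 7 + 6) + 172 - 16*(-5 - 7 + 6)*(-43))/(43*(1 + 4*(-5 - 7 + 6))) = -112 - (71 - 6 + 172 - 16*(-6)*(-43))/(43*(1 + 4*(-6))) = -112 - (71 - 6 + 172 - 4128)/(43*(1 - 24)) = -112 - 1/43*(-3891)/(-23) = -112 - 1/43*(-1/23)*(-3891) = -112 - 3891/989 = -114659/989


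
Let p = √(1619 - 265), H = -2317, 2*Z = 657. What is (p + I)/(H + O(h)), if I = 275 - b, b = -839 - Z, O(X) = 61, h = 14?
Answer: -2885/4512 - √1354/2256 ≈ -0.65572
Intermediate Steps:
Z = 657/2 (Z = (½)*657 = 657/2 ≈ 328.50)
b = -2335/2 (b = -839 - 1*657/2 = -839 - 657/2 = -2335/2 ≈ -1167.5)
I = 2885/2 (I = 275 - 1*(-2335/2) = 275 + 2335/2 = 2885/2 ≈ 1442.5)
p = √1354 ≈ 36.797
(p + I)/(H + O(h)) = (√1354 + 2885/2)/(-2317 + 61) = (2885/2 + √1354)/(-2256) = (2885/2 + √1354)*(-1/2256) = -2885/4512 - √1354/2256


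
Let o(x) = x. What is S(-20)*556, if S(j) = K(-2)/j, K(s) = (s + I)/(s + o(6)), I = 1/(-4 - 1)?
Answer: 1529/100 ≈ 15.290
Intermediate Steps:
I = -⅕ (I = 1/(-5) = -⅕ ≈ -0.20000)
K(s) = (-⅕ + s)/(6 + s) (K(s) = (s - ⅕)/(s + 6) = (-⅕ + s)/(6 + s))
S(j) = -11/(20*j) (S(j) = ((-⅕ - 2)/(6 - 2))/j = (-11/5/4)/j = ((¼)*(-11/5))/j = -11/(20*j))
S(-20)*556 = -11/20/(-20)*556 = -11/20*(-1/20)*556 = (11/400)*556 = 1529/100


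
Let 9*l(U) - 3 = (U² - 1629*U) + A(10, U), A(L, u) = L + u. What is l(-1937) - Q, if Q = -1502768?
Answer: 6810110/3 ≈ 2.2700e+6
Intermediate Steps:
l(U) = 13/9 - 1628*U/9 + U²/9 (l(U) = ⅓ + ((U² - 1629*U) + (10 + U))/9 = ⅓ + (10 + U² - 1628*U)/9 = ⅓ + (10/9 - 1628*U/9 + U²/9) = 13/9 - 1628*U/9 + U²/9)
l(-1937) - Q = (13/9 - 1628/9*(-1937) + (⅑)*(-1937)²) - 1*(-1502768) = (13/9 + 3153436/9 + (⅑)*3751969) + 1502768 = (13/9 + 3153436/9 + 3751969/9) + 1502768 = 2301806/3 + 1502768 = 6810110/3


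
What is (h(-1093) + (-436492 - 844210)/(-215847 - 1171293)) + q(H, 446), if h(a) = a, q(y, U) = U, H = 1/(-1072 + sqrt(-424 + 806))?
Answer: -448099439/693570 ≈ -646.08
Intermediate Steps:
H = 1/(-1072 + sqrt(382)) ≈ -0.00095016
(h(-1093) + (-436492 - 844210)/(-215847 - 1171293)) + q(H, 446) = (-1093 + (-436492 - 844210)/(-215847 - 1171293)) + 446 = (-1093 - 1280702/(-1387140)) + 446 = (-1093 - 1280702*(-1/1387140)) + 446 = (-1093 + 640351/693570) + 446 = -757431659/693570 + 446 = -448099439/693570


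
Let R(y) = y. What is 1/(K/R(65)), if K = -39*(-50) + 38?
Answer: 65/1988 ≈ 0.032696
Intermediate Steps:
K = 1988 (K = 1950 + 38 = 1988)
1/(K/R(65)) = 1/(1988/65) = 65/1988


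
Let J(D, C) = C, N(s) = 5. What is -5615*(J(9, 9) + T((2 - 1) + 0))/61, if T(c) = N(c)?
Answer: -78610/61 ≈ -1288.7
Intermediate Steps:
T(c) = 5
-5615*(J(9, 9) + T((2 - 1) + 0))/61 = -5615*(9 + 5)/61 = -78610/61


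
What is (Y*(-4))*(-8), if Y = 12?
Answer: 384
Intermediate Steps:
(Y*(-4))*(-8) = (12*(-4))*(-8) = -48*(-8) = 384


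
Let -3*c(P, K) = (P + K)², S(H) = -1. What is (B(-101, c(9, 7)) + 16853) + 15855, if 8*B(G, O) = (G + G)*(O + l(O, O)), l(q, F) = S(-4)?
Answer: 418655/12 ≈ 34888.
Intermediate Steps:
c(P, K) = -(K + P)²/3 (c(P, K) = -(P + K)²/3 = -(K + P)²/3)
l(q, F) = -1
B(G, O) = G*(-1 + O)/4 (B(G, O) = ((G + G)*(O - 1))/8 = ((2*G)*(-1 + O))/8 = (2*G*(-1 + O))/8 = G*(-1 + O)/4)
(B(-101, c(9, 7)) + 16853) + 15855 = ((¼)*(-101)*(-1 - (7 + 9)²/3) + 16853) + 15855 = ((¼)*(-101)*(-1 - ⅓*16²) + 16853) + 15855 = ((¼)*(-101)*(-1 - ⅓*256) + 16853) + 15855 = ((¼)*(-101)*(-1 - 256/3) + 16853) + 15855 = ((¼)*(-101)*(-259/3) + 16853) + 15855 = (26159/12 + 16853) + 15855 = 228395/12 + 15855 = 418655/12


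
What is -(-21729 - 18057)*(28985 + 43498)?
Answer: 2883808638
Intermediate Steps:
-(-21729 - 18057)*(28985 + 43498) = -(-39786)*72483 = -1*(-2883808638) = 2883808638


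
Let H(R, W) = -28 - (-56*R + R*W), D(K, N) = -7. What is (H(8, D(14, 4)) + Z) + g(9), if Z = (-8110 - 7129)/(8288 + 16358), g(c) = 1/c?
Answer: 105470959/221814 ≈ 475.49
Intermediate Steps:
H(R, W) = -28 + 56*R - R*W (H(R, W) = -28 + (56*R - R*W) = -28 + 56*R - R*W)
Z = -15239/24646 ≈ -0.61832
(H(8, D(14, 4)) + Z) + g(9) = ((-28 + 56*8 - 1*8*(-7)) - 15239/24646) + 1/9 = ((-28 + 448 + 56) - 15239/24646) + ⅑ = (476 - 15239/24646) + ⅑ = 11716257/24646 + ⅑ = 105470959/221814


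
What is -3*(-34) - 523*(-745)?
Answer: 389737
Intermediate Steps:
-3*(-34) - 523*(-745) = 102 + 389635 = 389737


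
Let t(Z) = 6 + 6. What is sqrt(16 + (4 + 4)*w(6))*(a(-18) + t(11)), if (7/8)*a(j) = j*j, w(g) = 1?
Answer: 5352*sqrt(6)/7 ≈ 1872.8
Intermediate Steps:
t(Z) = 12
a(j) = 8*j**2/7 (a(j) = 8*(j*j)/7 = 8*j**2/7)
sqrt(16 + (4 + 4)*w(6))*(a(-18) + t(11)) = sqrt(16 + (4 + 4)*1)*((8/7)*(-18)**2 + 12) = sqrt(16 + 8*1)*((8/7)*324 + 12) = sqrt(16 + 8)*(2592/7 + 12) = sqrt(24)*(2676/7) = (2*sqrt(6))*(2676/7) = 5352*sqrt(6)/7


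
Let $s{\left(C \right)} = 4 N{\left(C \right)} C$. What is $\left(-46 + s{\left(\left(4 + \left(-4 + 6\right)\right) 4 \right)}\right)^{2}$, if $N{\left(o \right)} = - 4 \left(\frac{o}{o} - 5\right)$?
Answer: $2220100$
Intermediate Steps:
$N{\left(o \right)} = 16$ ($N{\left(o \right)} = - 4 \left(1 - 5\right) = \left(-4\right) \left(-4\right) = 16$)
$s{\left(C \right)} = 64 C$ ($s{\left(C \right)} = 4 \cdot 16 C = 64 C$)
$\left(-46 + s{\left(\left(4 + \left(-4 + 6\right)\right) 4 \right)}\right)^{2} = \left(-46 + 64 \left(4 + \left(-4 + 6\right)\right) 4\right)^{2} = \left(-46 + 64 \left(4 + 2\right) 4\right)^{2} = \left(-46 + 64 \cdot 6 \cdot 4\right)^{2} = \left(-46 + 64 \cdot 24\right)^{2} = \left(-46 + 1536\right)^{2} = 1490^{2} = 2220100$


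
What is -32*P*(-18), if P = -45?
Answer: -25920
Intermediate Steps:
-32*P*(-18) = -32*(-45)*(-18) = 1440*(-18) = -25920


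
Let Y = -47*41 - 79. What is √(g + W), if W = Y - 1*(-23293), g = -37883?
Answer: 6*I*√461 ≈ 128.83*I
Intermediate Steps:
Y = -2006 (Y = -1927 - 79 = -2006)
W = 21287 (W = -2006 - 1*(-23293) = -2006 + 23293 = 21287)
√(g + W) = √(-37883 + 21287) = √(-16596) = 6*I*√461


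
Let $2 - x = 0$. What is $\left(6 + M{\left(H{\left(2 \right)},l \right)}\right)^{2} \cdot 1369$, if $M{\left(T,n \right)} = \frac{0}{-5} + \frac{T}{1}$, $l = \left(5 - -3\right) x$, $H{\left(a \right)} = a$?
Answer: $87616$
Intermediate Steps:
$x = 2$ ($x = 2 - 0 = 2 + 0 = 2$)
$l = 16$ ($l = \left(5 - -3\right) 2 = \left(5 + 3\right) 2 = 8 \cdot 2 = 16$)
$M{\left(T,n \right)} = T$ ($M{\left(T,n \right)} = 0 \left(- \frac{1}{5}\right) + T 1 = 0 + T = T$)
$\left(6 + M{\left(H{\left(2 \right)},l \right)}\right)^{2} \cdot 1369 = \left(6 + 2\right)^{2} \cdot 1369 = 8^{2} \cdot 1369 = 64 \cdot 1369 = 87616$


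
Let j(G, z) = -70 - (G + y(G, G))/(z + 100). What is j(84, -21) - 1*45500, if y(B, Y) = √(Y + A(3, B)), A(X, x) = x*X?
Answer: -3600114/79 - 4*√21/79 ≈ -45571.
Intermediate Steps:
A(X, x) = X*x
y(B, Y) = √(Y + 3*B)
j(G, z) = -70 - (G + 2*√G)/(100 + z) (j(G, z) = -70 - (G + √(G + 3*G))/(z + 100) = -70 - (G + √(4*G))/(100 + z) = -70 - (G + 2*√G)/(100 + z))
j(84, -21) - 1*45500 = (-7000 - 1*84 - 70*(-21) - 4*√21)/(100 - 21) - 1*45500 = (-7000 - 84 + 1470 - 4*√21)/79 - 45500 = (-5614 - 4*√21)/79 - 45500 = (-5614/79 - 4*√21/79) - 45500 = -3600114/79 - 4*√21/79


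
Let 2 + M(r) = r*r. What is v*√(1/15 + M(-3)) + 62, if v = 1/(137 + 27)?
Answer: 62 + √1590/2460 ≈ 62.016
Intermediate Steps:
M(r) = -2 + r² (M(r) = -2 + r*r = -2 + r²)
v = 1/164 ≈ 0.0060976
v*√(1/15 + M(-3)) + 62 = √(1/15 + (-2 + (-3)²))/164 + 62 = √(1/15 + (-2 + 9))/164 + 62 = √(1/15 + 7)/164 + 62 = √(106/15)/164 + 62 = (√1590/15)/164 + 62 = √1590/2460 + 62 = 62 + √1590/2460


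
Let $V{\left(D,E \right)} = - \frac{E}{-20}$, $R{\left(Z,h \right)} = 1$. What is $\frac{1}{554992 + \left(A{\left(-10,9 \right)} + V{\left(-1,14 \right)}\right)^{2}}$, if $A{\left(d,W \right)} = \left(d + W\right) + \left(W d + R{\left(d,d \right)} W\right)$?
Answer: $\frac{100}{56160169} \approx 1.7806 \cdot 10^{-6}$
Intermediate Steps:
$A{\left(d,W \right)} = d + 2 W + W d$ ($A{\left(d,W \right)} = \left(d + W\right) + \left(W d + 1 W\right) = \left(W + d\right) + \left(W d + W\right) = \left(W + d\right) + \left(W + W d\right) = d + 2 W + W d$)
$V{\left(D,E \right)} = \frac{E}{20}$ ($V{\left(D,E \right)} = - \frac{E \left(-1\right)}{20} = - \frac{\left(-1\right) E}{20} = \frac{E}{20}$)
$\frac{1}{554992 + \left(A{\left(-10,9 \right)} + V{\left(-1,14 \right)}\right)^{2}} = \frac{1}{554992 + \left(\left(-10 + 2 \cdot 9 + 9 \left(-10\right)\right) + \frac{1}{20} \cdot 14\right)^{2}} = \frac{1}{554992 + \left(\left(-10 + 18 - 90\right) + \frac{7}{10}\right)^{2}} = \frac{1}{554992 + \left(-82 + \frac{7}{10}\right)^{2}} = \frac{1}{554992 + \left(- \frac{813}{10}\right)^{2}} = \frac{1}{554992 + \frac{660969}{100}} = \frac{1}{\frac{56160169}{100}} = \frac{100}{56160169}$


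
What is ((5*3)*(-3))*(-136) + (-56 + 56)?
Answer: 6120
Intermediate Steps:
((5*3)*(-3))*(-136) + (-56 + 56) = (15*(-3))*(-136) + 0 = -45*(-136) + 0 = 6120 + 0 = 6120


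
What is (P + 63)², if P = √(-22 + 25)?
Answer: (63 + √3)² ≈ 4190.2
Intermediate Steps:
P = √3 ≈ 1.7320
(P + 63)² = (√3 + 63)² = (63 + √3)²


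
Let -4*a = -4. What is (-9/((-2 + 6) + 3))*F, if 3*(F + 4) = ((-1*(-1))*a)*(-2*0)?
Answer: 36/7 ≈ 5.1429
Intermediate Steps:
a = 1 (a = -¼*(-4) = 1)
F = -4 (F = -4 + ((-1*(-1)*1)*(-2*0))/3 = -4 + ((1*1)*0)/3 = -4 + (1*0)/3 = -4 + (⅓)*0 = -4 + 0 = -4)
(-9/((-2 + 6) + 3))*F = -9/((-2 + 6) + 3)*(-4) = -9/(4 + 3)*(-4) = -9/7*(-4) = 36/7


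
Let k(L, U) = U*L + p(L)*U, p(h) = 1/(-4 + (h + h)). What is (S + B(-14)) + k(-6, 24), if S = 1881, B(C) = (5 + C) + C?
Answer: 3425/2 ≈ 1712.5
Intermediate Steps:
B(C) = 5 + 2*C
p(h) = 1/(-4 + 2*h)
k(L, U) = L*U + U/(2*(-2 + L)) (k(L, U) = U*L + (1/(2*(-2 + L)))*U = L*U + U/(2*(-2 + L)))
(S + B(-14)) + k(-6, 24) = (1881 + (5 + 2*(-14))) + (½)*24*(1 + 2*(-6)*(-2 - 6))/(-2 - 6) = (1881 + (5 - 28)) + (½)*24*(1 + 2*(-6)*(-8))/(-8) = (1881 - 23) + (½)*24*(-⅛)*(1 + 96) = 1858 + (½)*24*(-⅛)*97 = 1858 - 291/2 = 3425/2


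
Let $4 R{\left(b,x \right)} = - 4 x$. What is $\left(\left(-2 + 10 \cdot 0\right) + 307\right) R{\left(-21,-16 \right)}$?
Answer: $4880$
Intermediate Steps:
$R{\left(b,x \right)} = - x$ ($R{\left(b,x \right)} = \frac{\left(-4\right) x}{4} = - x$)
$\left(\left(-2 + 10 \cdot 0\right) + 307\right) R{\left(-21,-16 \right)} = \left(\left(-2 + 10 \cdot 0\right) + 307\right) \left(\left(-1\right) \left(-16\right)\right) = \left(\left(-2 + 0\right) + 307\right) 16 = \left(-2 + 307\right) 16 = 305 \cdot 16 = 4880$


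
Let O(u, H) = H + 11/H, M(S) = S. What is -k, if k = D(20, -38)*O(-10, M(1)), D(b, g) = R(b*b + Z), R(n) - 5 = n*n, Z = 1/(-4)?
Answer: -7670643/4 ≈ -1.9177e+6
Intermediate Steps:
Z = -¼ ≈ -0.25000
R(n) = 5 + n² (R(n) = 5 + n*n = 5 + n²)
D(b, g) = 5 + (-¼ + b²)² (D(b, g) = 5 + (b*b - ¼)² = 5 + (b² - ¼)² = 5 + (-¼ + b²)²)
k = 7670643/4 (k = (5 + (-1 + 4*20²)²/16)*(1 + 11/1) = (5 + (-1 + 4*400)²/16)*(1 + 11*1) = (5 + (-1 + 1600)²/16)*(1 + 11) = (5 + (1/16)*1599²)*12 = (5 + (1/16)*2556801)*12 = (5 + 2556801/16)*12 = (2556881/16)*12 = 7670643/4 ≈ 1.9177e+6)
-k = -1*7670643/4 = -7670643/4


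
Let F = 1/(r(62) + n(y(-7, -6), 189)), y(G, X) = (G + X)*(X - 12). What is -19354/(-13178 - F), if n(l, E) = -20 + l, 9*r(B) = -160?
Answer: 34179164/23272357 ≈ 1.4687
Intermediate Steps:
y(G, X) = (-12 + X)*(G + X) (y(G, X) = (G + X)*(-12 + X) = (-12 + X)*(G + X))
r(B) = -160/9 (r(B) = (⅑)*(-160) = -160/9)
F = 9/1766 (F = 1/(-160/9 + (-20 + ((-6)² - 12*(-7) - 12*(-6) - 7*(-6)))) = 1/(-160/9 + (-20 + (36 + 84 + 72 + 42))) = 1/(-160/9 + (-20 + 234)) = 1/(-160/9 + 214) = 1/(1766/9) = 9/1766 ≈ 0.0050963)
-19354/(-13178 - F) = -19354/(-13178 - 1*9/1766) = -19354/(-13178 - 9/1766) = -19354/(-23272357/1766) = -19354*(-1766/23272357) = 34179164/23272357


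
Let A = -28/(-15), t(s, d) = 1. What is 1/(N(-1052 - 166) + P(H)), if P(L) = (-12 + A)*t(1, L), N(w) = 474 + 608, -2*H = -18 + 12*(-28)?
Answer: 15/16078 ≈ 0.00093295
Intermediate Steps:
H = 177 (H = -(-18 + 12*(-28))/2 = -(-18 - 336)/2 = -½*(-354) = 177)
A = 28/15 (A = -28*(-1/15) = 28/15 ≈ 1.8667)
N(w) = 1082
P(L) = -152/15 (P(L) = (-12 + 28/15)*1 = -152/15*1 = -152/15)
1/(N(-1052 - 166) + P(H)) = 1/(1082 - 152/15) = 1/(16078/15) = 15/16078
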